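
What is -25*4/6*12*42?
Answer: -8400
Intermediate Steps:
-25*4/6*12*42 = -25*4*(⅙)*12*42 = -50*12/3*42 = -25*8*42 = -200*42 = -8400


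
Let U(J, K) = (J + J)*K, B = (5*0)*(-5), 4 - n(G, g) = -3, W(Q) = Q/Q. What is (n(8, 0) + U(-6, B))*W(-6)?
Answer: 7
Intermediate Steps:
W(Q) = 1
n(G, g) = 7 (n(G, g) = 4 - 1*(-3) = 4 + 3 = 7)
B = 0 (B = 0*(-5) = 0)
U(J, K) = 2*J*K (U(J, K) = (2*J)*K = 2*J*K)
(n(8, 0) + U(-6, B))*W(-6) = (7 + 2*(-6)*0)*1 = (7 + 0)*1 = 7*1 = 7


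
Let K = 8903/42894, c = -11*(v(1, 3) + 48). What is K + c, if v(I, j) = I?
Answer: -23110963/42894 ≈ -538.79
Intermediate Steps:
c = -539 (c = -11*(1 + 48) = -11*49 = -539)
K = 8903/42894 (K = 8903*(1/42894) = 8903/42894 ≈ 0.20756)
K + c = 8903/42894 - 539 = -23110963/42894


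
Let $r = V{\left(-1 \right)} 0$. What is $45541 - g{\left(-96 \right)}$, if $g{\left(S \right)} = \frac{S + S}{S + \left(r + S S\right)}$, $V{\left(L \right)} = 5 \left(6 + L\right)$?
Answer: $\frac{4326397}{95} \approx 45541.0$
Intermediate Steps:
$V{\left(L \right)} = 30 + 5 L$
$r = 0$ ($r = \left(30 + 5 \left(-1\right)\right) 0 = \left(30 - 5\right) 0 = 25 \cdot 0 = 0$)
$g{\left(S \right)} = \frac{2 S}{S + S^{2}}$ ($g{\left(S \right)} = \frac{S + S}{S + \left(0 + S S\right)} = \frac{2 S}{S + \left(0 + S^{2}\right)} = \frac{2 S}{S + S^{2}}$)
$45541 - g{\left(-96 \right)} = 45541 - \frac{2}{1 - 96} = 45541 - \frac{2}{-95} = 45541 - 2 \left(- \frac{1}{95}\right) = 45541 - - \frac{2}{95} = 45541 + \frac{2}{95} = \frac{4326397}{95}$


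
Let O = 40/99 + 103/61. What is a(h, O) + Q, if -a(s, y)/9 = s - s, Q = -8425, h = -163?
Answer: -8425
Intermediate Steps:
O = 12637/6039 (O = 40*(1/99) + 103*(1/61) = 40/99 + 103/61 = 12637/6039 ≈ 2.0926)
a(s, y) = 0 (a(s, y) = -9*(s - s) = -9*0 = 0)
a(h, O) + Q = 0 - 8425 = -8425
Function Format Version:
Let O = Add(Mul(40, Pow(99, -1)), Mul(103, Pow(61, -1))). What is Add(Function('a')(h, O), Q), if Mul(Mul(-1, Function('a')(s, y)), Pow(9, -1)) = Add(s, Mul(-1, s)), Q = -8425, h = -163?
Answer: -8425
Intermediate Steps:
O = Rational(12637, 6039) (O = Add(Mul(40, Rational(1, 99)), Mul(103, Rational(1, 61))) = Add(Rational(40, 99), Rational(103, 61)) = Rational(12637, 6039) ≈ 2.0926)
Function('a')(s, y) = 0 (Function('a')(s, y) = Mul(-9, Add(s, Mul(-1, s))) = Mul(-9, 0) = 0)
Add(Function('a')(h, O), Q) = Add(0, -8425) = -8425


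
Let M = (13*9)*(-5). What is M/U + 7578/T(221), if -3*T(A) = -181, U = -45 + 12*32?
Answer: 2533647/20453 ≈ 123.88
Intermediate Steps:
U = 339 (U = -45 + 384 = 339)
T(A) = 181/3 (T(A) = -1/3*(-181) = 181/3)
M = -585 (M = 117*(-5) = -585)
M/U + 7578/T(221) = -585/339 + 7578/(181/3) = -585*1/339 + 7578*(3/181) = -195/113 + 22734/181 = 2533647/20453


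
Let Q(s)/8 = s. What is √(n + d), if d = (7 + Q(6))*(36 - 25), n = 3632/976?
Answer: 2*√566263/61 ≈ 24.672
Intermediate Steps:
Q(s) = 8*s
n = 227/61 (n = 3632*(1/976) = 227/61 ≈ 3.7213)
d = 605 (d = (7 + 8*6)*(36 - 25) = (7 + 48)*11 = 55*11 = 605)
√(n + d) = √(227/61 + 605) = √(37132/61) = 2*√566263/61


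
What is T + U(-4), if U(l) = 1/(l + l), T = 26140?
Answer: 209119/8 ≈ 26140.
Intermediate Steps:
U(l) = 1/(2*l)
T + U(-4) = 26140 + (½)/(-4) = 26140 + (½)*(-¼) = 26140 - ⅛ = 209119/8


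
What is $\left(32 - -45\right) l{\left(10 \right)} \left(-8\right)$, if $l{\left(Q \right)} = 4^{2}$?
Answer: $-9856$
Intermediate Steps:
$l{\left(Q \right)} = 16$
$\left(32 - -45\right) l{\left(10 \right)} \left(-8\right) = \left(32 - -45\right) 16 \left(-8\right) = \left(32 + 45\right) 16 \left(-8\right) = 77 \cdot 16 \left(-8\right) = 1232 \left(-8\right) = -9856$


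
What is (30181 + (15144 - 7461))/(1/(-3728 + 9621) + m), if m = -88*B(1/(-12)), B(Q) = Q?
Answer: 669397656/129649 ≈ 5163.2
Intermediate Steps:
m = 22/3 (m = -88/(-12) = -88*(-1/12) = 22/3 ≈ 7.3333)
(30181 + (15144 - 7461))/(1/(-3728 + 9621) + m) = (30181 + (15144 - 7461))/(1/(-3728 + 9621) + 22/3) = (30181 + 7683)/(1/5893 + 22/3) = 37864/(1/5893 + 22/3) = 37864/(129649/17679) = 37864*(17679/129649) = 669397656/129649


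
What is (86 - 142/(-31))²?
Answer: 7884864/961 ≈ 8204.9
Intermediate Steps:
(86 - 142/(-31))² = (86 - 142*(-1/31))² = (86 + 142/31)² = (2808/31)² = 7884864/961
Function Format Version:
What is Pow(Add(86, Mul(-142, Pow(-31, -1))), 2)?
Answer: Rational(7884864, 961) ≈ 8204.9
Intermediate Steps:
Pow(Add(86, Mul(-142, Pow(-31, -1))), 2) = Pow(Add(86, Mul(-142, Rational(-1, 31))), 2) = Pow(Add(86, Rational(142, 31)), 2) = Pow(Rational(2808, 31), 2) = Rational(7884864, 961)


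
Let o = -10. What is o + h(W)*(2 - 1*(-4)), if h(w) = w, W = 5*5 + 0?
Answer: 140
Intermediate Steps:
W = 25 (W = 25 + 0 = 25)
o + h(W)*(2 - 1*(-4)) = -10 + 25*(2 - 1*(-4)) = -10 + 25*(2 + 4) = -10 + 25*6 = -10 + 150 = 140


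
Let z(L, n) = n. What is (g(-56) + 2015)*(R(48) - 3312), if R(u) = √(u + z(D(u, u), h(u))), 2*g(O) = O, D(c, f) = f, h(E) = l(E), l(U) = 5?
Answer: -6580944 + 1987*√53 ≈ -6.5665e+6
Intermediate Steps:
h(E) = 5
g(O) = O/2
R(u) = √(5 + u) (R(u) = √(u + 5) = √(5 + u))
(g(-56) + 2015)*(R(48) - 3312) = ((½)*(-56) + 2015)*(√(5 + 48) - 3312) = (-28 + 2015)*(√53 - 3312) = 1987*(-3312 + √53) = -6580944 + 1987*√53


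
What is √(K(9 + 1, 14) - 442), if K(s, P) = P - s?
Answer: I*√438 ≈ 20.928*I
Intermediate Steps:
√(K(9 + 1, 14) - 442) = √((14 - (9 + 1)) - 442) = √((14 - 1*10) - 442) = √((14 - 10) - 442) = √(4 - 442) = √(-438) = I*√438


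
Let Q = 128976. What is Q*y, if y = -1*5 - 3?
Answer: -1031808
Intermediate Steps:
y = -8 (y = -5 - 3 = -8)
Q*y = 128976*(-8) = -1031808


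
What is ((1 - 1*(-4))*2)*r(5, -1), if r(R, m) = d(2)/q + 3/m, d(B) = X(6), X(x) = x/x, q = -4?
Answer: -65/2 ≈ -32.500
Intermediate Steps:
X(x) = 1
d(B) = 1
r(R, m) = -¼ + 3/m (r(R, m) = 1/(-4) + 3/m = 1*(-¼) + 3/m = -¼ + 3/m)
((1 - 1*(-4))*2)*r(5, -1) = ((1 - 1*(-4))*2)*((¼)*(12 - 1*(-1))/(-1)) = ((1 + 4)*2)*((¼)*(-1)*(12 + 1)) = (5*2)*((¼)*(-1)*13) = 10*(-13/4) = -65/2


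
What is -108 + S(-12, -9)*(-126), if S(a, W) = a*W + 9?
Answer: -14850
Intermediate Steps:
S(a, W) = 9 + W*a (S(a, W) = W*a + 9 = 9 + W*a)
-108 + S(-12, -9)*(-126) = -108 + (9 - 9*(-12))*(-126) = -108 + (9 + 108)*(-126) = -108 + 117*(-126) = -108 - 14742 = -14850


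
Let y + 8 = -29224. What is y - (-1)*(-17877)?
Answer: -47109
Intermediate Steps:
y = -29232 (y = -8 - 29224 = -29232)
y - (-1)*(-17877) = -29232 - (-1)*(-17877) = -29232 - 1*17877 = -29232 - 17877 = -47109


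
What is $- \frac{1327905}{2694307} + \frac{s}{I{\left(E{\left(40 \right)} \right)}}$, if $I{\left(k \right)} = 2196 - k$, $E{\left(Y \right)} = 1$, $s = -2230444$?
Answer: $- \frac{6012415633783}{5914003865} \approx -1016.6$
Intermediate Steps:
$- \frac{1327905}{2694307} + \frac{s}{I{\left(E{\left(40 \right)} \right)}} = - \frac{1327905}{2694307} - \frac{2230444}{2196 - 1} = \left(-1327905\right) \frac{1}{2694307} - \frac{2230444}{2196 - 1} = - \frac{1327905}{2694307} - \frac{2230444}{2195} = - \frac{6012415633783}{5914003865}$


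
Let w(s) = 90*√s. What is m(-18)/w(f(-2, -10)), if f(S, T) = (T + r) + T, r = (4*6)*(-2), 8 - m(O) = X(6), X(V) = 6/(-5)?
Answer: -23*I*√17/7650 ≈ -0.012396*I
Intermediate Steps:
X(V) = -6/5 (X(V) = 6*(-⅕) = -6/5)
m(O) = 46/5 (m(O) = 8 - 1*(-6/5) = 8 + 6/5 = 46/5)
r = -48 (r = 24*(-2) = -48)
f(S, T) = -48 + 2*T (f(S, T) = (T - 48) + T = (-48 + T) + T = -48 + 2*T)
m(-18)/w(f(-2, -10)) = 46/(5*((90*√(-48 + 2*(-10))))) = 46/(5*((90*√(-48 - 20)))) = 46/(5*((90*√(-68)))) = 46/(5*((90*(2*I*√17)))) = 46/(5*((180*I*√17))) = 46*(-I*√17/3060)/5 = -23*I*√17/7650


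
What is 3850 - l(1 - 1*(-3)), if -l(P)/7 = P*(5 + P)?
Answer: 4102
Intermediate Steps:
l(P) = -7*P*(5 + P)
3850 - l(1 - 1*(-3)) = 3850 - (-7)*(1 - 1*(-3))*(5 + (1 - 1*(-3))) = 3850 - (-7)*(1 + 3)*(5 + (1 + 3)) = 3850 - (-7)*4*(5 + 4) = 3850 - (-7)*4*9 = 3850 - 1*(-252) = 3850 + 252 = 4102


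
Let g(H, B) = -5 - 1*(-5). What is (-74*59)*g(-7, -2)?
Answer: 0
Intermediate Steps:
g(H, B) = 0 (g(H, B) = -5 + 5 = 0)
(-74*59)*g(-7, -2) = -74*59*0 = -4366*0 = 0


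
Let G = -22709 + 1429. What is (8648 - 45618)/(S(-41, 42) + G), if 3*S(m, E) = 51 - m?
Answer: 55455/31874 ≈ 1.7398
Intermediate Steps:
S(m, E) = 17 - m/3 (S(m, E) = (51 - m)/3 = 17 - m/3)
G = -21280
(8648 - 45618)/(S(-41, 42) + G) = (8648 - 45618)/((17 - 1/3*(-41)) - 21280) = -36970/((17 + 41/3) - 21280) = -36970/(92/3 - 21280) = -36970/(-63748/3) = -36970*(-3/63748) = 55455/31874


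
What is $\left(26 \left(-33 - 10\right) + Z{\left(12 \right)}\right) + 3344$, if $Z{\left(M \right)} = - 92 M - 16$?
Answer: $1106$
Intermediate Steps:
$Z{\left(M \right)} = -16 - 92 M$
$\left(26 \left(-33 - 10\right) + Z{\left(12 \right)}\right) + 3344 = \left(26 \left(-33 - 10\right) - 1120\right) + 3344 = \left(26 \left(-43\right) - 1120\right) + 3344 = \left(-1118 - 1120\right) + 3344 = -2238 + 3344 = 1106$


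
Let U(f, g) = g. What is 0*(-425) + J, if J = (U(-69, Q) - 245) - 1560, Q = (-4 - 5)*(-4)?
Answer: -1769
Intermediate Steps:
Q = 36 (Q = -9*(-4) = 36)
J = -1769 (J = (36 - 245) - 1560 = -209 - 1560 = -1769)
0*(-425) + J = 0*(-425) - 1769 = 0 - 1769 = -1769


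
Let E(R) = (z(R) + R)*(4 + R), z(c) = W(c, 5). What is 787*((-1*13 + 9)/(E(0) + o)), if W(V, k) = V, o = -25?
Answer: 3148/25 ≈ 125.92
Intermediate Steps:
z(c) = c
E(R) = 2*R*(4 + R) (E(R) = (R + R)*(4 + R) = (2*R)*(4 + R) = 2*R*(4 + R))
787*((-1*13 + 9)/(E(0) + o)) = 787*((-1*13 + 9)/(2*0*(4 + 0) - 25)) = 787*((-13 + 9)/(2*0*4 - 25)) = 787*(-4/(0 - 25)) = 787*(-4/(-25)) = 787*(-4*(-1/25)) = 787*(4/25) = 3148/25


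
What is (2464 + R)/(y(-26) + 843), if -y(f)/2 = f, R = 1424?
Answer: 3888/895 ≈ 4.3441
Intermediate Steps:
y(f) = -2*f
(2464 + R)/(y(-26) + 843) = (2464 + 1424)/(-2*(-26) + 843) = 3888/(52 + 843) = 3888/895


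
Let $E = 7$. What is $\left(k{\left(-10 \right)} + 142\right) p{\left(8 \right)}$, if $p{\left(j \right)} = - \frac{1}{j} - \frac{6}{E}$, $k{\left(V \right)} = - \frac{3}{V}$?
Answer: $- \frac{15653}{112} \approx -139.76$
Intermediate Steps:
$p{\left(j \right)} = - \frac{6}{7} - \frac{1}{j}$ ($p{\left(j \right)} = - \frac{1}{j} - \frac{6}{7} = - \frac{6}{7} - \frac{1}{j}$)
$\left(k{\left(-10 \right)} + 142\right) p{\left(8 \right)} = \left(- \frac{3}{-10} + 142\right) \left(- \frac{6}{7} - \frac{1}{8}\right) = \left(\left(-3\right) \left(- \frac{1}{10}\right) + 142\right) \left(- \frac{6}{7} - \frac{1}{8}\right) = \left(\frac{3}{10} + 142\right) \left(- \frac{6}{7} - \frac{1}{8}\right) = \frac{1423}{10} \left(- \frac{55}{56}\right) = - \frac{15653}{112}$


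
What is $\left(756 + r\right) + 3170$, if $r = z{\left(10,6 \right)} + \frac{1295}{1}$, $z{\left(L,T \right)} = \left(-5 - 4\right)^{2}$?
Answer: $5302$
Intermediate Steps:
$z{\left(L,T \right)} = 81$ ($z{\left(L,T \right)} = \left(-9\right)^{2} = 81$)
$r = 1376$ ($r = 81 + \frac{1295}{1} = 81 + 1295 \cdot 1 = 81 + 1295 = 1376$)
$\left(756 + r\right) + 3170 = \left(756 + 1376\right) + 3170 = 2132 + 3170 = 5302$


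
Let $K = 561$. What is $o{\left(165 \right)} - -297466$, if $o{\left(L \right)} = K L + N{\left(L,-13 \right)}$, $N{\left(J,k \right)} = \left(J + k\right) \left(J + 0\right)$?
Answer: $415111$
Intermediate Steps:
$N{\left(J,k \right)} = J \left(J + k\right)$ ($N{\left(J,k \right)} = \left(J + k\right) J = J \left(J + k\right)$)
$o{\left(L \right)} = 561 L + L \left(-13 + L\right)$ ($o{\left(L \right)} = 561 L + L \left(L - 13\right) = 561 L + L \left(-13 + L\right)$)
$o{\left(165 \right)} - -297466 = 165 \left(548 + 165\right) - -297466 = 165 \cdot 713 + 297466 = 117645 + 297466 = 415111$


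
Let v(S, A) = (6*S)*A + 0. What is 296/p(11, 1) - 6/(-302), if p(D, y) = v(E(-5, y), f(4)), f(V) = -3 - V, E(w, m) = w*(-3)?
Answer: -21403/47565 ≈ -0.44997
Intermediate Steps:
E(w, m) = -3*w
v(S, A) = 6*A*S (v(S, A) = 6*A*S + 0 = 6*A*S)
p(D, y) = -630 (p(D, y) = 6*(-3 - 1*4)*(-3*(-5)) = 6*(-3 - 4)*15 = 6*(-7)*15 = -630)
296/p(11, 1) - 6/(-302) = 296/(-630) - 6/(-302) = 296*(-1/630) - 6*(-1/302) = -148/315 + 3/151 = -21403/47565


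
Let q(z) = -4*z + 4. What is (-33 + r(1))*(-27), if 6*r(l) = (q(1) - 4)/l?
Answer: 909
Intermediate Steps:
q(z) = 4 - 4*z
r(l) = -2/(3*l) (r(l) = (((4 - 4*1) - 4)/l)/6 = (((4 - 4) - 4)/l)/6 = ((0 - 4)/l)/6 = (-4/l)/6 = -2/(3*l))
(-33 + r(1))*(-27) = (-33 - ⅔/1)*(-27) = (-33 - ⅔*1)*(-27) = (-33 - ⅔)*(-27) = -101/3*(-27) = 909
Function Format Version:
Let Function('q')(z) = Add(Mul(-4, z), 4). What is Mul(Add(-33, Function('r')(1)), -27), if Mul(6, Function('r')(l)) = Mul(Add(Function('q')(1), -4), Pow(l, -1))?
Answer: 909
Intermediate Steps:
Function('q')(z) = Add(4, Mul(-4, z))
Function('r')(l) = Mul(Rational(-2, 3), Pow(l, -1)) (Function('r')(l) = Mul(Rational(1, 6), Mul(Add(Add(4, Mul(-4, 1)), -4), Pow(l, -1))) = Mul(Rational(1, 6), Mul(Add(Add(4, -4), -4), Pow(l, -1))) = Mul(Rational(1, 6), Mul(Add(0, -4), Pow(l, -1))) = Mul(Rational(1, 6), Mul(-4, Pow(l, -1))) = Mul(Rational(-2, 3), Pow(l, -1)))
Mul(Add(-33, Function('r')(1)), -27) = Mul(Add(-33, Mul(Rational(-2, 3), Pow(1, -1))), -27) = Mul(Add(-33, Mul(Rational(-2, 3), 1)), -27) = Mul(Add(-33, Rational(-2, 3)), -27) = Mul(Rational(-101, 3), -27) = 909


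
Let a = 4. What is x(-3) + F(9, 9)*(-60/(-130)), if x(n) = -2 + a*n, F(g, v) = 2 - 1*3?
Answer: -188/13 ≈ -14.462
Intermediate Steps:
F(g, v) = -1 (F(g, v) = 2 - 3 = -1)
x(n) = -2 + 4*n
x(-3) + F(9, 9)*(-60/(-130)) = (-2 + 4*(-3)) - (-60)/(-130) = (-2 - 12) - (-60)*(-1)/130 = -14 - 1*6/13 = -14 - 6/13 = -188/13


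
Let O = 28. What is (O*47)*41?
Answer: 53956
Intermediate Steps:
(O*47)*41 = (28*47)*41 = 1316*41 = 53956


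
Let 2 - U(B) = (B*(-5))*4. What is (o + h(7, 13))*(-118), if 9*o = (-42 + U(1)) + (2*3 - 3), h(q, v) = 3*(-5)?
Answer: 17936/9 ≈ 1992.9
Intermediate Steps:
h(q, v) = -15
U(B) = 2 + 20*B (U(B) = 2 - B*(-5)*4 = 2 - (-5*B)*4 = 2 - (-20)*B = 2 + 20*B)
o = -17/9 (o = ((-42 + (2 + 20*1)) + (2*3 - 3))/9 = ((-42 + (2 + 20)) + (6 - 3))/9 = ((-42 + 22) + 3)/9 = (-20 + 3)/9 = (1/9)*(-17) = -17/9 ≈ -1.8889)
(o + h(7, 13))*(-118) = (-17/9 - 15)*(-118) = -152/9*(-118) = 17936/9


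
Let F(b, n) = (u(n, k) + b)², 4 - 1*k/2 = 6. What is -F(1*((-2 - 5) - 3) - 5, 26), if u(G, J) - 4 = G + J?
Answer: -121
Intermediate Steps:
k = -4 (k = 8 - 2*6 = 8 - 12 = -4)
u(G, J) = 4 + G + J (u(G, J) = 4 + (G + J) = 4 + G + J)
F(b, n) = (b + n)² (F(b, n) = ((4 + n - 4) + b)² = (n + b)² = (b + n)²)
-F(1*((-2 - 5) - 3) - 5, 26) = -((1*((-2 - 5) - 3) - 5) + 26)² = -((1*(-7 - 3) - 5) + 26)² = -((1*(-10) - 5) + 26)² = -((-10 - 5) + 26)² = -(-15 + 26)² = -1*11² = -1*121 = -121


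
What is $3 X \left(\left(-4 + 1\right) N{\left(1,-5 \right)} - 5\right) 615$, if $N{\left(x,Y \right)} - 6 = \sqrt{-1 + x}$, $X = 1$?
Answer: $-42435$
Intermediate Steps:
$N{\left(x,Y \right)} = 6 + \sqrt{-1 + x}$
$3 X \left(\left(-4 + 1\right) N{\left(1,-5 \right)} - 5\right) 615 = 3 \cdot 1 \left(\left(-4 + 1\right) \left(6 + \sqrt{-1 + 1}\right) - 5\right) 615 = 3 \left(- 3 \left(6 + \sqrt{0}\right) - 5\right) 615 = 3 \left(- 3 \left(6 + 0\right) - 5\right) 615 = 3 \left(\left(-3\right) 6 - 5\right) 615 = 3 \left(-18 - 5\right) 615 = 3 \left(-23\right) 615 = \left(-69\right) 615 = -42435$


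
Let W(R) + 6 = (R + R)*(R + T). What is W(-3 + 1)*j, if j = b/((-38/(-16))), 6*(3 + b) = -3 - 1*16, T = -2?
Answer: -1480/57 ≈ -25.965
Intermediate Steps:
b = -37/6 (b = -3 + (-3 - 1*16)/6 = -3 + (-3 - 16)/6 = -3 + (⅙)*(-19) = -3 - 19/6 = -37/6 ≈ -6.1667)
W(R) = -6 + 2*R*(-2 + R) (W(R) = -6 + (R + R)*(R - 2) = -6 + (2*R)*(-2 + R) = -6 + 2*R*(-2 + R))
j = -148/57 (j = -37/(6*((-38/(-16)))) = -37/(6*((-38*(-1/16)))) = -37/(6*19/8) = -37/6*8/19 = -148/57 ≈ -2.5965)
W(-3 + 1)*j = (-6 - 4*(-3 + 1) + 2*(-3 + 1)²)*(-148/57) = (-6 - 4*(-2) + 2*(-2)²)*(-148/57) = (-6 + 8 + 2*4)*(-148/57) = (-6 + 8 + 8)*(-148/57) = 10*(-148/57) = -1480/57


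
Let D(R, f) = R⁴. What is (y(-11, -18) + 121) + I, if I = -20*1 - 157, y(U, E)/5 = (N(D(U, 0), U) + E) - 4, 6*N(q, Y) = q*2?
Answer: 72707/3 ≈ 24236.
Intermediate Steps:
N(q, Y) = q/3 (N(q, Y) = (q*2)/6 = (2*q)/6 = q/3)
y(U, E) = -20 + 5*E + 5*U⁴/3 (y(U, E) = 5*((U⁴/3 + E) - 4) = 5*((E + U⁴/3) - 4) = 5*(-4 + E + U⁴/3) = -20 + 5*E + 5*U⁴/3)
I = -177 (I = -20 - 157 = -177)
(y(-11, -18) + 121) + I = ((-20 + 5*(-18) + (5/3)*(-11)⁴) + 121) - 177 = ((-20 - 90 + (5/3)*14641) + 121) - 177 = ((-20 - 90 + 73205/3) + 121) - 177 = (72875/3 + 121) - 177 = 73238/3 - 177 = 72707/3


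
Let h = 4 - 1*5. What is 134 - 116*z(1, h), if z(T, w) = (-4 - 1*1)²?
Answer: -2766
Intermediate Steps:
h = -1 (h = 4 - 5 = -1)
z(T, w) = 25 (z(T, w) = (-4 - 1)² = (-5)² = 25)
134 - 116*z(1, h) = 134 - 116*25 = 134 - 2900 = -2766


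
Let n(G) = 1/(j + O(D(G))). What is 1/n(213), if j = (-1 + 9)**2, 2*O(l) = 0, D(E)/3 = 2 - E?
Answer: 64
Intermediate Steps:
D(E) = 6 - 3*E (D(E) = 3*(2 - E) = 6 - 3*E)
O(l) = 0 (O(l) = (1/2)*0 = 0)
j = 64 (j = 8**2 = 64)
n(G) = 1/64 (n(G) = 1/(64 + 0) = 1/64)
1/n(213) = 1/(1/64) = 64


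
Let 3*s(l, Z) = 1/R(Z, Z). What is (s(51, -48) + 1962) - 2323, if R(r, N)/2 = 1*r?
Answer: -103969/288 ≈ -361.00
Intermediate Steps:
R(r, N) = 2*r (R(r, N) = 2*(1*r) = 2*r)
s(l, Z) = 1/(6*Z) (s(l, Z) = 1/(3*((2*Z))) = (1/(2*Z))/3 = 1/(6*Z))
(s(51, -48) + 1962) - 2323 = ((⅙)/(-48) + 1962) - 2323 = ((⅙)*(-1/48) + 1962) - 2323 = (-1/288 + 1962) - 2323 = 565055/288 - 2323 = -103969/288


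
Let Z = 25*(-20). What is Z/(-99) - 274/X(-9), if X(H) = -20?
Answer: 18563/990 ≈ 18.750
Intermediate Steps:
Z = -500
Z/(-99) - 274/X(-9) = -500/(-99) - 274/(-20) = -500*(-1/99) - 274*(-1/20) = 500/99 + 137/10 = 18563/990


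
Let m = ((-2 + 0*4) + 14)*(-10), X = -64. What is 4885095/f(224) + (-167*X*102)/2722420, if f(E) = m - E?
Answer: -3324726327339/234128120 ≈ -14200.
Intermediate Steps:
m = -120 (m = ((-2 + 0) + 14)*(-10) = (-2 + 14)*(-10) = 12*(-10) = -120)
f(E) = -120 - E
4885095/f(224) + (-167*X*102)/2722420 = 4885095/(-120 - 1*224) + (-167*(-64)*102)/2722420 = 4885095/(-120 - 224) + (10688*102)*(1/2722420) = 4885095/(-344) + 1090176*(1/2722420) = 4885095*(-1/344) + 272544/680605 = -4885095/344 + 272544/680605 = -3324726327339/234128120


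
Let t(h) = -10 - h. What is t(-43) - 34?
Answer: -1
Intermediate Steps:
t(-43) - 34 = (-10 - 1*(-43)) - 34 = (-10 + 43) - 34 = 33 - 34 = -1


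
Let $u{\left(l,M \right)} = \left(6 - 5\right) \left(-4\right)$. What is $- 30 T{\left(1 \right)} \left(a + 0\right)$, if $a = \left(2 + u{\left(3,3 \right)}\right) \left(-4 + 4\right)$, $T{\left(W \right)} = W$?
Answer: $0$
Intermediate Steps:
$u{\left(l,M \right)} = -4$ ($u{\left(l,M \right)} = 1 \left(-4\right) = -4$)
$a = 0$ ($a = \left(2 - 4\right) \left(-4 + 4\right) = \left(-2\right) 0 = 0$)
$- 30 T{\left(1 \right)} \left(a + 0\right) = - 30 \cdot 1 \left(0 + 0\right) = - 30 \cdot 1 \cdot 0 = \left(-30\right) 0 = 0$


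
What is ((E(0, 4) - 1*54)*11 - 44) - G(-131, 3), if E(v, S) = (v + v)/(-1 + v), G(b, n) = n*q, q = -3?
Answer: -629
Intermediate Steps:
G(b, n) = -3*n (G(b, n) = n*(-3) = -3*n)
E(v, S) = 2*v/(-1 + v) (E(v, S) = (2*v)/(-1 + v) = 2*v/(-1 + v))
((E(0, 4) - 1*54)*11 - 44) - G(-131, 3) = ((2*0/(-1 + 0) - 1*54)*11 - 44) - (-3)*3 = ((2*0/(-1) - 54)*11 - 44) - 1*(-9) = ((2*0*(-1) - 54)*11 - 44) + 9 = ((0 - 54)*11 - 44) + 9 = (-54*11 - 44) + 9 = (-594 - 44) + 9 = -638 + 9 = -629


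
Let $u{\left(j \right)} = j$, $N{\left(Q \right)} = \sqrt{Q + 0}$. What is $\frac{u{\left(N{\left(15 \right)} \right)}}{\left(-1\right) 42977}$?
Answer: $- \frac{\sqrt{15}}{42977} \approx -9.0118 \cdot 10^{-5}$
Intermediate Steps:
$N{\left(Q \right)} = \sqrt{Q}$
$\frac{u{\left(N{\left(15 \right)} \right)}}{\left(-1\right) 42977} = \frac{\sqrt{15}}{\left(-1\right) 42977} = \frac{\sqrt{15}}{-42977} = \sqrt{15} \left(- \frac{1}{42977}\right) = - \frac{\sqrt{15}}{42977}$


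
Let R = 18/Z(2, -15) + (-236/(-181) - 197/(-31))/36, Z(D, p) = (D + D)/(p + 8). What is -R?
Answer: 6319901/201996 ≈ 31.287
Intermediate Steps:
Z(D, p) = 2*D/(8 + p) (Z(D, p) = (2*D)/(8 + p) = 2*D/(8 + p))
R = -6319901/201996 (R = 18/((2*2/(8 - 15))) + (-236/(-181) - 197/(-31))/36 = 18/((2*2/(-7))) + (-236*(-1/181) - 197*(-1/31))*(1/36) = 18/((2*2*(-⅐))) + (236/181 + 197/31)*(1/36) = 18/(-4/7) + (42973/5611)*(1/36) = 18*(-7/4) + 42973/201996 = -63/2 + 42973/201996 = -6319901/201996 ≈ -31.287)
-R = -1*(-6319901/201996) = 6319901/201996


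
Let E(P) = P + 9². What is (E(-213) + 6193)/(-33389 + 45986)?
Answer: 319/663 ≈ 0.48115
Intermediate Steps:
E(P) = 81 + P (E(P) = P + 81 = 81 + P)
(E(-213) + 6193)/(-33389 + 45986) = ((81 - 213) + 6193)/(-33389 + 45986) = (-132 + 6193)/12597 = 6061*(1/12597) = 319/663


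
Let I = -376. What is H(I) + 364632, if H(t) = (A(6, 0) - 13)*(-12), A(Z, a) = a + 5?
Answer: 364728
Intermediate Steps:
A(Z, a) = 5 + a
H(t) = 96 (H(t) = ((5 + 0) - 13)*(-12) = (5 - 13)*(-12) = -8*(-12) = 96)
H(I) + 364632 = 96 + 364632 = 364728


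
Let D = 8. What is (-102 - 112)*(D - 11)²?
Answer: -1926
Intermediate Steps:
(-102 - 112)*(D - 11)² = (-102 - 112)*(8 - 11)² = -214*(-3)² = -214*9 = -1926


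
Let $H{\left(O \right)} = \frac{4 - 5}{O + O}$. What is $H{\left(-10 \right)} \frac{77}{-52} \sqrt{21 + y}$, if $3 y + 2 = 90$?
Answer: $- \frac{77 \sqrt{453}}{3120} \approx -0.52527$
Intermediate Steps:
$y = \frac{88}{3}$ ($y = - \frac{2}{3} + \frac{1}{3} \cdot 90 = - \frac{2}{3} + 30 = \frac{88}{3} \approx 29.333$)
$H{\left(O \right)} = - \frac{1}{2 O}$
$H{\left(-10 \right)} \frac{77}{-52} \sqrt{21 + y} = - \frac{1}{2 \left(-10\right)} \frac{77}{-52} \sqrt{21 + \frac{88}{3}} = \left(- \frac{1}{2}\right) \left(- \frac{1}{10}\right) 77 \left(- \frac{1}{52}\right) \sqrt{\frac{151}{3}} = \frac{1}{20} \left(- \frac{77}{52}\right) \frac{\sqrt{453}}{3} = - \frac{77 \frac{\sqrt{453}}{3}}{1040} = - \frac{77 \sqrt{453}}{3120}$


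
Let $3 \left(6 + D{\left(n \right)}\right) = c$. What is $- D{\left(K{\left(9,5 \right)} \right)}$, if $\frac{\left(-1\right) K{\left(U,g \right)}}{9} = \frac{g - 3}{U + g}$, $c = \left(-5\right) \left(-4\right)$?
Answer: $- \frac{2}{3} \approx -0.66667$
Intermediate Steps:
$c = 20$
$K{\left(U,g \right)} = - \frac{9 \left(-3 + g\right)}{U + g}$ ($K{\left(U,g \right)} = - 9 \frac{g - 3}{U + g} = - 9 \frac{-3 + g}{U + g} = - \frac{9 \left(-3 + g\right)}{U + g}$)
$D{\left(n \right)} = \frac{2}{3}$ ($D{\left(n \right)} = -6 + \frac{1}{3} \cdot 20 = -6 + \frac{20}{3} = \frac{2}{3}$)
$- D{\left(K{\left(9,5 \right)} \right)} = \left(-1\right) \frac{2}{3} = - \frac{2}{3}$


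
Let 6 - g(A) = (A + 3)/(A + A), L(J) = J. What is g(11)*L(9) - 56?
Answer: -85/11 ≈ -7.7273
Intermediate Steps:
g(A) = 6 - (3 + A)/(2*A) (g(A) = 6 - (A + 3)/(A + A) = 6 - (3 + A)/(2*A))
g(11)*L(9) - 56 = ((½)*(-3 + 11*11)/11)*9 - 56 = ((½)*(1/11)*(-3 + 121))*9 - 56 = ((½)*(1/11)*118)*9 - 56 = (59/11)*9 - 56 = 531/11 - 56 = -85/11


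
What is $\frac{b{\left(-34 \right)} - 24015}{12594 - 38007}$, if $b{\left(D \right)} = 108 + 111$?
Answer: $\frac{7932}{8471} \approx 0.93637$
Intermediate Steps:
$b{\left(D \right)} = 219$
$\frac{b{\left(-34 \right)} - 24015}{12594 - 38007} = \frac{219 - 24015}{12594 - 38007} = - \frac{23796}{-25413} = \left(-23796\right) \left(- \frac{1}{25413}\right) = \frac{7932}{8471}$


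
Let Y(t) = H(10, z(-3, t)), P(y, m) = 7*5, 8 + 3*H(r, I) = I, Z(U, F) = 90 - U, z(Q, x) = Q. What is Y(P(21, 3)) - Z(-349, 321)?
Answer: -1328/3 ≈ -442.67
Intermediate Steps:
H(r, I) = -8/3 + I/3
P(y, m) = 35
Y(t) = -11/3 (Y(t) = -8/3 + (1/3)*(-3) = -8/3 - 1 = -11/3)
Y(P(21, 3)) - Z(-349, 321) = -11/3 - (90 - 1*(-349)) = -11/3 - (90 + 349) = -11/3 - 1*439 = -11/3 - 439 = -1328/3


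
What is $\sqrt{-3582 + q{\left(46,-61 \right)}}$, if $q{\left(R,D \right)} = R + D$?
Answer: $i \sqrt{3597} \approx 59.975 i$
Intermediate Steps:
$q{\left(R,D \right)} = D + R$
$\sqrt{-3582 + q{\left(46,-61 \right)}} = \sqrt{-3582 + \left(-61 + 46\right)} = \sqrt{-3582 - 15} = \sqrt{-3597} = i \sqrt{3597}$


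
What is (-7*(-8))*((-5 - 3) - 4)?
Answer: -672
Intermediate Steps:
(-7*(-8))*((-5 - 3) - 4) = 56*(-8 - 4) = 56*(-12) = -672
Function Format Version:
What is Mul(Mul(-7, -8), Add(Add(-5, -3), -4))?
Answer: -672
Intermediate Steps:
Mul(Mul(-7, -8), Add(Add(-5, -3), -4)) = Mul(56, Add(-8, -4)) = Mul(56, -12) = -672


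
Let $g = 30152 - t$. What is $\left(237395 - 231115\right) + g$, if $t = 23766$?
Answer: $12666$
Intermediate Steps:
$g = 6386$ ($g = 30152 - 23766 = 6386$)
$\left(237395 - 231115\right) + g = \left(237395 - 231115\right) + 6386 = 6280 + 6386 = 12666$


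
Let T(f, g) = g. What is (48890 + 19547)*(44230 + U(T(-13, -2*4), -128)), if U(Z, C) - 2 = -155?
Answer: 3016497649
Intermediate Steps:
U(Z, C) = -153 (U(Z, C) = 2 - 155 = -153)
(48890 + 19547)*(44230 + U(T(-13, -2*4), -128)) = (48890 + 19547)*(44230 - 153) = 68437*44077 = 3016497649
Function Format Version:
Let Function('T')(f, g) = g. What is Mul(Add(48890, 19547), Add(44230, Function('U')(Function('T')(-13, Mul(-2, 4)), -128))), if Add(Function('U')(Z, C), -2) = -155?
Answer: 3016497649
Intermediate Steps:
Function('U')(Z, C) = -153 (Function('U')(Z, C) = Add(2, -155) = -153)
Mul(Add(48890, 19547), Add(44230, Function('U')(Function('T')(-13, Mul(-2, 4)), -128))) = Mul(Add(48890, 19547), Add(44230, -153)) = Mul(68437, 44077) = 3016497649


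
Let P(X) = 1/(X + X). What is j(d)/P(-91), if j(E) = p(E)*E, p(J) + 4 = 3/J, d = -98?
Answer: -71890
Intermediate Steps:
p(J) = -4 + 3/J
P(X) = 1/(2*X)
j(E) = E*(-4 + 3/E) (j(E) = (-4 + 3/E)*E = E*(-4 + 3/E))
j(d)/P(-91) = (3 - 4*(-98))/(((½)/(-91))) = (3 + 392)/(((½)*(-1/91))) = 395/(-1/182) = 395*(-182) = -71890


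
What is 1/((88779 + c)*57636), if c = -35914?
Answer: 1/3046927140 ≈ 3.2820e-10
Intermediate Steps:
1/((88779 + c)*57636) = 1/((88779 - 35914)*57636) = (1/57636)/52865 = (1/52865)*(1/57636) = 1/3046927140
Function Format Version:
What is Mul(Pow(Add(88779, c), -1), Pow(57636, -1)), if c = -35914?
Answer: Rational(1, 3046927140) ≈ 3.2820e-10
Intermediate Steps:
Mul(Pow(Add(88779, c), -1), Pow(57636, -1)) = Mul(Pow(Add(88779, -35914), -1), Pow(57636, -1)) = Mul(Pow(52865, -1), Rational(1, 57636)) = Mul(Rational(1, 52865), Rational(1, 57636)) = Rational(1, 3046927140)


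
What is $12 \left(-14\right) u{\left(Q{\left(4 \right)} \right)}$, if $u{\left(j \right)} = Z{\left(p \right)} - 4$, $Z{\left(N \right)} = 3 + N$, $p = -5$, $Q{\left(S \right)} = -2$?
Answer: $1008$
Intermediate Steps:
$u{\left(j \right)} = -6$ ($u{\left(j \right)} = \left(3 - 5\right) - 4 = -2 - 4 = -6$)
$12 \left(-14\right) u{\left(Q{\left(4 \right)} \right)} = 12 \left(-14\right) \left(-6\right) = \left(-168\right) \left(-6\right) = 1008$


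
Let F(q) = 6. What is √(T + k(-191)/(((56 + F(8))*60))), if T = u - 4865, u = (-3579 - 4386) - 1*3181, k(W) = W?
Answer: I*√55391833230/1860 ≈ 126.53*I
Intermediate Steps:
u = -11146 (u = -7965 - 3181 = -11146)
T = -16011 (T = -11146 - 4865 = -16011)
√(T + k(-191)/(((56 + F(8))*60))) = √(-16011 - 191*1/(60*(56 + 6))) = √(-16011 - 191/(62*60)) = √(-16011 - 191/3720) = √(-59561111/3720) = I*√55391833230/1860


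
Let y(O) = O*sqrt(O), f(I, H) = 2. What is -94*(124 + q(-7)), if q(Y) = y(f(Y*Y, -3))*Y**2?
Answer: -11656 - 9212*sqrt(2) ≈ -24684.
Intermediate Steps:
y(O) = O**(3/2)
q(Y) = 2*sqrt(2)*Y**2 (q(Y) = 2**(3/2)*Y**2 = (2*sqrt(2))*Y**2 = 2*sqrt(2)*Y**2)
-94*(124 + q(-7)) = -94*(124 + 2*sqrt(2)*(-7)**2) = -94*(124 + 2*sqrt(2)*49) = -94*(124 + 98*sqrt(2)) = -11656 - 9212*sqrt(2)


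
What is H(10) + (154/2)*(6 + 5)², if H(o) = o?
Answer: 9327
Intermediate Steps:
H(10) + (154/2)*(6 + 5)² = 10 + (154/2)*(6 + 5)² = 10 + (154*(½))*11² = 10 + 77*121 = 10 + 9317 = 9327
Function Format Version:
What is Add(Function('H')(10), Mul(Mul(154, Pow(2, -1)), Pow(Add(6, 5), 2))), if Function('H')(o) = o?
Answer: 9327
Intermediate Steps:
Add(Function('H')(10), Mul(Mul(154, Pow(2, -1)), Pow(Add(6, 5), 2))) = Add(10, Mul(Mul(154, Pow(2, -1)), Pow(Add(6, 5), 2))) = Add(10, Mul(Mul(154, Rational(1, 2)), Pow(11, 2))) = Add(10, Mul(77, 121)) = Add(10, 9317) = 9327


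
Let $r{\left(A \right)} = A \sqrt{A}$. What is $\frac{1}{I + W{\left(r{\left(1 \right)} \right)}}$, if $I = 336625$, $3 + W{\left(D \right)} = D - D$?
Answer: $\frac{1}{336622} \approx 2.9707 \cdot 10^{-6}$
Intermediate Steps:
$r{\left(A \right)} = A^{\frac{3}{2}}$
$W{\left(D \right)} = -3$ ($W{\left(D \right)} = -3 + \left(D - D\right) = -3 + 0 = -3$)
$\frac{1}{I + W{\left(r{\left(1 \right)} \right)}} = \frac{1}{336625 - 3} = \frac{1}{336622}$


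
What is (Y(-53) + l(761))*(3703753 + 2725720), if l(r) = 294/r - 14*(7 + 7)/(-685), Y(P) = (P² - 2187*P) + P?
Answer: 397725127181513193/521285 ≈ 7.6297e+11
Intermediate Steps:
Y(P) = P² - 2186*P
l(r) = 196/685 + 294/r (l(r) = 294/r - 14*14*(-1/685) = 294/r - 196*(-1/685) = 294/r + 196/685 = 196/685 + 294/r)
(Y(-53) + l(761))*(3703753 + 2725720) = (-53*(-2186 - 53) + (196/685 + 294/761))*(3703753 + 2725720) = (-53*(-2239) + (196/685 + 294*(1/761)))*6429473 = (118667 + (196/685 + 294/761))*6429473 = (118667 + 350546/521285)*6429473 = (61859677641/521285)*6429473 = 397725127181513193/521285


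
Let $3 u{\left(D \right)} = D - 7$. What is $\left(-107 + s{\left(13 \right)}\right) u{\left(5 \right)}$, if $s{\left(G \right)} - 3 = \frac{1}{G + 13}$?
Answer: $\frac{901}{13} \approx 69.308$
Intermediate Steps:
$u{\left(D \right)} = - \frac{7}{3} + \frac{D}{3}$ ($u{\left(D \right)} = \frac{D - 7}{3} = \frac{-7 + D}{3} = - \frac{7}{3} + \frac{D}{3}$)
$s{\left(G \right)} = 3 + \frac{1}{13 + G}$ ($s{\left(G \right)} = 3 + \frac{1}{G + 13} = 3 + \frac{1}{13 + G}$)
$\left(-107 + s{\left(13 \right)}\right) u{\left(5 \right)} = \left(-107 + \frac{40 + 3 \cdot 13}{13 + 13}\right) \left(- \frac{7}{3} + \frac{1}{3} \cdot 5\right) = \left(-107 + \frac{40 + 39}{26}\right) \left(- \frac{7}{3} + \frac{5}{3}\right) = \left(-107 + \frac{1}{26} \cdot 79\right) \left(- \frac{2}{3}\right) = \left(-107 + \frac{79}{26}\right) \left(- \frac{2}{3}\right) = \left(- \frac{2703}{26}\right) \left(- \frac{2}{3}\right) = \frac{901}{13}$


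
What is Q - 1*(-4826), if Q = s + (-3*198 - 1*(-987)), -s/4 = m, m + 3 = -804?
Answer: 8447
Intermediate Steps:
m = -807 (m = -3 - 804 = -807)
s = 3228 (s = -4*(-807) = 3228)
Q = 3621 (Q = 3228 + (-3*198 - 1*(-987)) = 3228 + (-594 + 987) = 3228 + 393 = 3621)
Q - 1*(-4826) = 3621 - 1*(-4826) = 3621 + 4826 = 8447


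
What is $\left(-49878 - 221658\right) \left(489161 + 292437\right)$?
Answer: $-212231994528$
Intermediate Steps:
$\left(-49878 - 221658\right) \left(489161 + 292437\right) = \left(-271536\right) 781598 = -212231994528$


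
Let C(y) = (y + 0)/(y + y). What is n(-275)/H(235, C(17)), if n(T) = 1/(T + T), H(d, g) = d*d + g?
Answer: -1/30374025 ≈ -3.2923e-8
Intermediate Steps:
C(y) = ½ (C(y) = y/((2*y)) = y*(1/(2*y)) = ½)
H(d, g) = g + d² (H(d, g) = d² + g = g + d²)
n(T) = 1/(2*T)
n(-275)/H(235, C(17)) = ((½)/(-275))/(½ + 235²) = ((½)*(-1/275))/(½ + 55225) = -1/(550*110451/2) = -1/550*2/110451 = -1/30374025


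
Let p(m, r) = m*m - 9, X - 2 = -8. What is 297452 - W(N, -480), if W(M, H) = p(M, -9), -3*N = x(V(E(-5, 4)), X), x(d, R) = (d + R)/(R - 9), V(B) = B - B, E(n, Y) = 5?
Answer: 66928721/225 ≈ 2.9746e+5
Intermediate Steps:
V(B) = 0
X = -6 (X = 2 - 8 = -6)
p(m, r) = -9 + m**2 (p(m, r) = m**2 - 9 = -9 + m**2)
x(d, R) = (R + d)/(-9 + R)
N = -2/15 (N = -(-6 + 0)/(3*(-9 - 6)) = -(-6)/(3*(-15)) = -(-1)*(-6)/45 = -1/3*2/5 = -2/15 ≈ -0.13333)
W(M, H) = -9 + M**2
297452 - W(N, -480) = 297452 - (-9 + (-2/15)**2) = 297452 - (-9 + 4/225) = 297452 - 1*(-2021/225) = 297452 + 2021/225 = 66928721/225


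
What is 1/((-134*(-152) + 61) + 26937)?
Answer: 1/47366 ≈ 2.1112e-5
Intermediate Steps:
1/((-134*(-152) + 61) + 26937) = 1/((20368 + 61) + 26937) = 1/(20429 + 26937) = 1/47366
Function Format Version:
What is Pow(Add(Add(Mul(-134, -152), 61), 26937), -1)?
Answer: Rational(1, 47366) ≈ 2.1112e-5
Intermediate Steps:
Pow(Add(Add(Mul(-134, -152), 61), 26937), -1) = Pow(Add(Add(20368, 61), 26937), -1) = Pow(Add(20429, 26937), -1) = Pow(47366, -1) = Rational(1, 47366)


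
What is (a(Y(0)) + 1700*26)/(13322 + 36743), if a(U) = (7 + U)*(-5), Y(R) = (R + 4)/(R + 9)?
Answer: 79493/90117 ≈ 0.88211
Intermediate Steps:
Y(R) = (4 + R)/(9 + R)
a(U) = -35 - 5*U
(a(Y(0)) + 1700*26)/(13322 + 36743) = ((-35 - 5*(4 + 0)/(9 + 0)) + 1700*26)/(13322 + 36743) = ((-35 - 5*4/9) + 44200)/50065 = ((-35 - 5*4/9) + 44200)*(1/50065) = ((-35 - 20/9) + 44200)*(1/50065) = (-335/9 + 44200)*(1/50065) = (397465/9)*(1/50065) = 79493/90117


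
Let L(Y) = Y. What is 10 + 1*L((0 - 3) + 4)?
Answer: 11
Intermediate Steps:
10 + 1*L((0 - 3) + 4) = 10 + 1*((0 - 3) + 4) = 10 + 1*(-3 + 4) = 10 + 1*1 = 10 + 1 = 11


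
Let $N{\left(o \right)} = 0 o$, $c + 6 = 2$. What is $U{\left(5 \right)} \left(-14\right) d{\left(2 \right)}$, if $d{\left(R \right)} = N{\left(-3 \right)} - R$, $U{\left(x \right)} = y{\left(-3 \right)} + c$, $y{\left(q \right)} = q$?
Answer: $-196$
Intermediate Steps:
$c = -4$ ($c = -6 + 2 = -4$)
$N{\left(o \right)} = 0$
$U{\left(x \right)} = -7$ ($U{\left(x \right)} = -3 - 4 = -7$)
$d{\left(R \right)} = - R$ ($d{\left(R \right)} = 0 - R = - R$)
$U{\left(5 \right)} \left(-14\right) d{\left(2 \right)} = \left(-7\right) \left(-14\right) \left(\left(-1\right) 2\right) = 98 \left(-2\right) = -196$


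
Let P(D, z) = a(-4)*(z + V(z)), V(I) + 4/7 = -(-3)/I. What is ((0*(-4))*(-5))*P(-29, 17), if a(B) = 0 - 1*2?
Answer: 0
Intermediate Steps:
a(B) = -2 (a(B) = 0 - 2 = -2)
V(I) = -4/7 + 3/I (V(I) = -4/7 - (-3)/I = -4/7 + 3/I)
P(D, z) = 8/7 - 6/z - 2*z (P(D, z) = -2*(z + (-4/7 + 3/z)) = -2*(-4/7 + z + 3/z) = 8/7 - 6/z - 2*z)
((0*(-4))*(-5))*P(-29, 17) = ((0*(-4))*(-5))*(8/7 - 6/17 - 2*17) = (0*(-5))*(8/7 - 6*1/17 - 34) = 0*(8/7 - 6/17 - 34) = 0*(-3952/119) = 0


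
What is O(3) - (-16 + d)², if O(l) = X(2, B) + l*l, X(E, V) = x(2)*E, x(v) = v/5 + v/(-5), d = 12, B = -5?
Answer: -7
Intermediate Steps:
x(v) = 0 (x(v) = v*(⅕) + v*(-⅕) = v/5 - v/5 = 0)
X(E, V) = 0 (X(E, V) = 0*E = 0)
O(l) = l² (O(l) = 0 + l*l = 0 + l² = l²)
O(3) - (-16 + d)² = 3² - (-16 + 12)² = 9 - 1*(-4)² = 9 - 1*16 = 9 - 16 = -7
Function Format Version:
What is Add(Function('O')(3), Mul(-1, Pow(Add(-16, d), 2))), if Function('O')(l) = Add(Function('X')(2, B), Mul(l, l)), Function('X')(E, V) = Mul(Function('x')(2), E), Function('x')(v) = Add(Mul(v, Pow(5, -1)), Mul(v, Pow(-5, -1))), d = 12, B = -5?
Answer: -7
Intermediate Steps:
Function('x')(v) = 0 (Function('x')(v) = Add(Mul(v, Rational(1, 5)), Mul(v, Rational(-1, 5))) = Add(Mul(Rational(1, 5), v), Mul(Rational(-1, 5), v)) = 0)
Function('X')(E, V) = 0 (Function('X')(E, V) = Mul(0, E) = 0)
Function('O')(l) = Pow(l, 2) (Function('O')(l) = Add(0, Mul(l, l)) = Add(0, Pow(l, 2)) = Pow(l, 2))
Add(Function('O')(3), Mul(-1, Pow(Add(-16, d), 2))) = Add(Pow(3, 2), Mul(-1, Pow(Add(-16, 12), 2))) = Add(9, Mul(-1, Pow(-4, 2))) = Add(9, Mul(-1, 16)) = Add(9, -16) = -7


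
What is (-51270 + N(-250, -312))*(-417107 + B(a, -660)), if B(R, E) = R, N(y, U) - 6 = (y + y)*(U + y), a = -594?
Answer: -95960956936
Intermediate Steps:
N(y, U) = 6 + 2*y*(U + y) (N(y, U) = 6 + (y + y)*(U + y) = 6 + (2*y)*(U + y) = 6 + 2*y*(U + y))
(-51270 + N(-250, -312))*(-417107 + B(a, -660)) = (-51270 + (6 + 2*(-250)² + 2*(-312)*(-250)))*(-417107 - 594) = (-51270 + (6 + 2*62500 + 156000))*(-417701) = (-51270 + (6 + 125000 + 156000))*(-417701) = (-51270 + 281006)*(-417701) = 229736*(-417701) = -95960956936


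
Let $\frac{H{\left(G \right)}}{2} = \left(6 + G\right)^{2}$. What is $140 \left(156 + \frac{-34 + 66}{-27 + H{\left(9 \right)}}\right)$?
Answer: $\frac{9242800}{423} \approx 21851.0$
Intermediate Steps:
$H{\left(G \right)} = 2 \left(6 + G\right)^{2}$
$140 \left(156 + \frac{-34 + 66}{-27 + H{\left(9 \right)}}\right) = 140 \left(156 + \frac{-34 + 66}{-27 + 2 \left(6 + 9\right)^{2}}\right) = 140 \left(156 + \frac{32}{-27 + 2 \cdot 15^{2}}\right) = 140 \left(156 + \frac{32}{-27 + 2 \cdot 225}\right) = 140 \left(156 + \frac{32}{-27 + 450}\right) = 140 \left(156 + \frac{32}{423}\right) = 140 \cdot \frac{66020}{423} = \frac{9242800}{423}$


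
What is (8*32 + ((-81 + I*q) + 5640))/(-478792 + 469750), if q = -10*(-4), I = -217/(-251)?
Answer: -489415/756514 ≈ -0.64693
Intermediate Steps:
I = 217/251 (I = -217*(-1/251) = 217/251 ≈ 0.86454)
q = 40
(8*32 + ((-81 + I*q) + 5640))/(-478792 + 469750) = (8*32 + ((-81 + (217/251)*40) + 5640))/(-478792 + 469750) = (256 + ((-81 + 8680/251) + 5640))/(-9042) = (256 + (-11651/251 + 5640))*(-1/9042) = (256 + 1403989/251)*(-1/9042) = (1468245/251)*(-1/9042) = -489415/756514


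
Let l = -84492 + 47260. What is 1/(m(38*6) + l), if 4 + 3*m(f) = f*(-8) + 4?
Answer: -1/37840 ≈ -2.6427e-5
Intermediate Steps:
l = -37232
m(f) = -8*f/3 (m(f) = -4/3 + (f*(-8) + 4)/3 = -4/3 + (-8*f + 4)/3 = -4/3 + (4 - 8*f)/3 = -4/3 + (4/3 - 8*f/3) = -8*f/3)
1/(m(38*6) + l) = 1/(-304*6/3 - 37232) = 1/(-8/3*228 - 37232) = 1/(-608 - 37232) = 1/(-37840) = -1/37840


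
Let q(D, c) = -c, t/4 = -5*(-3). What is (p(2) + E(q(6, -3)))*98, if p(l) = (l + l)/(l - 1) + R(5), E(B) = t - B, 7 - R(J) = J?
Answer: 6174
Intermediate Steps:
t = 60 (t = 4*(-5*(-3)) = 4*15 = 60)
R(J) = 7 - J
E(B) = 60 - B
p(l) = 2 + 2*l/(-1 + l) (p(l) = (l + l)/(l - 1) + (7 - 1*5) = (2*l)/(-1 + l) + (7 - 5) = 2*l/(-1 + l) + 2 = 2 + 2*l/(-1 + l))
(p(2) + E(q(6, -3)))*98 = (2*(-1 + 2*2)/(-1 + 2) + (60 - (-1)*(-3)))*98 = (2*(-1 + 4)/1 + (60 - 1*3))*98 = (2*1*3 + (60 - 3))*98 = (6 + 57)*98 = 63*98 = 6174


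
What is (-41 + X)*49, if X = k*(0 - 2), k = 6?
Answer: -2597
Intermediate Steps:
X = -12 (X = 6*(0 - 2) = 6*(-2) = -12)
(-41 + X)*49 = (-41 - 12)*49 = -53*49 = -2597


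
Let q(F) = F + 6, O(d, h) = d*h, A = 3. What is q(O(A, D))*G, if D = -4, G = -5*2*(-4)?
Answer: -240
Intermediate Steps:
G = 40 (G = -10*(-4) = 40)
q(F) = 6 + F
q(O(A, D))*G = (6 + 3*(-4))*40 = (6 - 12)*40 = -6*40 = -240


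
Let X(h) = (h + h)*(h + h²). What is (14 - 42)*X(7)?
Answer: -21952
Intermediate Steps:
X(h) = 2*h*(h + h²) (X(h) = (2*h)*(h + h²) = 2*h*(h + h²))
(14 - 42)*X(7) = (14 - 42)*(2*7²*(1 + 7)) = -56*49*8 = -28*784 = -21952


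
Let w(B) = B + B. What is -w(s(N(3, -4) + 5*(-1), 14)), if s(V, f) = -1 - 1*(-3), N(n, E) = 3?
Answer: -4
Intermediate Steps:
s(V, f) = 2 (s(V, f) = -1 + 3 = 2)
w(B) = 2*B
-w(s(N(3, -4) + 5*(-1), 14)) = -2*2 = -1*4 = -4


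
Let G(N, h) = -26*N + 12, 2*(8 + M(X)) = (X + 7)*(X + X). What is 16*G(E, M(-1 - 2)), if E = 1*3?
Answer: -1056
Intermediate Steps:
E = 3
M(X) = -8 + X*(7 + X) (M(X) = -8 + ((X + 7)*(X + X))/2 = -8 + ((7 + X)*(2*X))/2 = -8 + (2*X*(7 + X))/2 = -8 + X*(7 + X))
G(N, h) = 12 - 26*N
16*G(E, M(-1 - 2)) = 16*(12 - 26*3) = 16*(12 - 78) = 16*(-66) = -1056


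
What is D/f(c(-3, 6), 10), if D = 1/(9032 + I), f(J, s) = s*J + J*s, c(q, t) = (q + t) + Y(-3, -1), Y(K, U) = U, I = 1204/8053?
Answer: 8053/2909436000 ≈ 2.7679e-6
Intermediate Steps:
I = 1204/8053 (I = 1204*(1/8053) = 1204/8053 ≈ 0.14951)
c(q, t) = -1 + q + t (c(q, t) = (q + t) - 1 = -1 + q + t)
f(J, s) = 2*J*s (f(J, s) = J*s + J*s = 2*J*s)
D = 8053/72735900 (D = 1/(9032 + 1204/8053) = 1/(72735900/8053) = 8053/72735900 ≈ 0.00011072)
D/f(c(-3, 6), 10) = 8053/(72735900*((2*(-1 - 3 + 6)*10))) = 8053/(72735900*((2*2*10))) = (8053/72735900)/40 = (8053/72735900)*(1/40) = 8053/2909436000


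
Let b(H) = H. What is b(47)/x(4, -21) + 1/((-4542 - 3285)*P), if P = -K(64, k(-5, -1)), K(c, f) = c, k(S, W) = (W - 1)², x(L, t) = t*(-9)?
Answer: 7847935/31558464 ≈ 0.24868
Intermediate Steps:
x(L, t) = -9*t
k(S, W) = (-1 + W)²
P = -64 (P = -1*64 = -64)
b(47)/x(4, -21) + 1/((-4542 - 3285)*P) = 47/((-9*(-21))) + 1/(-4542 - 3285*(-64)) = 47/189 - 1/64/(-7827) = 47*(1/189) - 1/7827*(-1/64) = 47/189 + 1/500928 = 7847935/31558464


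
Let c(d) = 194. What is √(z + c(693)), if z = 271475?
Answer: √271669 ≈ 521.22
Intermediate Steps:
√(z + c(693)) = √(271475 + 194) = √271669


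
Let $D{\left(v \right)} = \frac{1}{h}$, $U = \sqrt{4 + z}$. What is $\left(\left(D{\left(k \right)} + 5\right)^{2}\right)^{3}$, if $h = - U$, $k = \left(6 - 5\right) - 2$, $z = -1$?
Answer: $\frac{\left(15 - \sqrt{3}\right)^{6}}{729} \approx 7483.3$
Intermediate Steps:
$U = \sqrt{3}$ ($U = \sqrt{4 - 1} = \sqrt{3} \approx 1.732$)
$k = -1$ ($k = 1 - 2 = -1$)
$h = - \sqrt{3} \approx -1.732$
$D{\left(v \right)} = - \frac{\sqrt{3}}{3}$ ($D{\left(v \right)} = \frac{1}{\left(-1\right) \sqrt{3}} = - \frac{\sqrt{3}}{3}$)
$\left(\left(D{\left(k \right)} + 5\right)^{2}\right)^{3} = \left(\left(- \frac{\sqrt{3}}{3} + 5\right)^{2}\right)^{3} = \left(\left(5 - \frac{\sqrt{3}}{3}\right)^{2}\right)^{3} = \left(5 - \frac{\sqrt{3}}{3}\right)^{6}$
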